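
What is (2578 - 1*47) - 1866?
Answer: 665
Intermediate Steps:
(2578 - 1*47) - 1866 = (2578 - 47) - 1866 = 2531 - 1866 = 665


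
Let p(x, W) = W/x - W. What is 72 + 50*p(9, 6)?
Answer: -584/3 ≈ -194.67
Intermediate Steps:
p(x, W) = -W + W/x
72 + 50*p(9, 6) = 72 + 50*(-1*6 + 6/9) = 72 + 50*(-6 + 6*(⅑)) = 72 + 50*(-6 + ⅔) = 72 + 50*(-16/3) = 72 - 800/3 = -584/3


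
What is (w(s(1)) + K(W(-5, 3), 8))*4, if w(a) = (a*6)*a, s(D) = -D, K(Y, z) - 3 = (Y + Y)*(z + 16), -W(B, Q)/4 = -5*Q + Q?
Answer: 9252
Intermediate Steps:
W(B, Q) = 16*Q (W(B, Q) = -4*(-5*Q + Q) = -(-16)*Q = 16*Q)
K(Y, z) = 3 + 2*Y*(16 + z) (K(Y, z) = 3 + (Y + Y)*(z + 16) = 3 + (2*Y)*(16 + z) = 3 + 2*Y*(16 + z))
w(a) = 6*a² (w(a) = (6*a)*a = 6*a²)
(w(s(1)) + K(W(-5, 3), 8))*4 = (6*(-1*1)² + (3 + 32*(16*3) + 2*(16*3)*8))*4 = (6*(-1)² + (3 + 32*48 + 2*48*8))*4 = (6*1 + (3 + 1536 + 768))*4 = (6 + 2307)*4 = 2313*4 = 9252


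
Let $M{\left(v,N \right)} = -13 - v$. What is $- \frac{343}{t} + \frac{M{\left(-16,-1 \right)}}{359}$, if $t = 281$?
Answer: $- \frac{122294}{100879} \approx -1.2123$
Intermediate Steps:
$- \frac{343}{t} + \frac{M{\left(-16,-1 \right)}}{359} = - \frac{343}{281} + \frac{-13 - -16}{359} = \left(-343\right) \frac{1}{281} + \left(-13 + 16\right) \frac{1}{359} = - \frac{343}{281} + 3 \cdot \frac{1}{359} = - \frac{343}{281} + \frac{3}{359} = - \frac{122294}{100879}$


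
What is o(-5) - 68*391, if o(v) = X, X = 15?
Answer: -26573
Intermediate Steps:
o(v) = 15
o(-5) - 68*391 = 15 - 68*391 = 15 - 26588 = -26573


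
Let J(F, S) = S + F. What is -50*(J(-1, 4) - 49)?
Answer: 2300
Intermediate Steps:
J(F, S) = F + S
-50*(J(-1, 4) - 49) = -50*((-1 + 4) - 49) = -50*(3 - 49) = -50*(-46) = 2300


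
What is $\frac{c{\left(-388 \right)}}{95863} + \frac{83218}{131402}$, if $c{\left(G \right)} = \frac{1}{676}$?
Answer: $\frac{2696404236993}{4257647394988} \approx 0.63331$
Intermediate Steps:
$c{\left(G \right)} = \frac{1}{676}$
$\frac{c{\left(-388 \right)}}{95863} + \frac{83218}{131402} = \frac{1}{676 \cdot 95863} + \frac{83218}{131402} = \frac{1}{676} \cdot \frac{1}{95863} + 83218 \cdot \frac{1}{131402} = \frac{1}{64803388} + \frac{41609}{65701} = \frac{2696404236993}{4257647394988}$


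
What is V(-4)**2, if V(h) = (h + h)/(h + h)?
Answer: 1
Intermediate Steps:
V(h) = 1 (V(h) = (2*h)/((2*h)) = (2*h)*(1/(2*h)) = 1)
V(-4)**2 = 1**2 = 1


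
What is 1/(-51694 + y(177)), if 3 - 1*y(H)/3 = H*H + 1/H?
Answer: -59/8594649 ≈ -6.8647e-6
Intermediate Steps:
y(H) = 9 - 3/H - 3*H² (y(H) = 9 - 3*(H*H + 1/H) = 9 - 3*(H² + 1/H) = 9 - 3*(1/H + H²) = 9 + (-3/H - 3*H²) = 9 - 3/H - 3*H²)
1/(-51694 + y(177)) = 1/(-51694 + (9 - 3/177 - 3*177²)) = 1/(-51694 + (9 - 3*1/177 - 3*31329)) = 1/(-51694 + (9 - 1/59 - 93987)) = 1/(-51694 - 5544703/59) = 1/(-8594649/59) = -59/8594649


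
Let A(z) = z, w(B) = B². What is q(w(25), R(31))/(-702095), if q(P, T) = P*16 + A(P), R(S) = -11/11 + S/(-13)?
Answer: -2125/140419 ≈ -0.015133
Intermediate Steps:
R(S) = -1 - S/13 (R(S) = -11*1/11 + S*(-1/13) = -1 - S/13)
q(P, T) = 17*P (q(P, T) = P*16 + P = 16*P + P = 17*P)
q(w(25), R(31))/(-702095) = (17*25²)/(-702095) = (17*625)*(-1/702095) = 10625*(-1/702095) = -2125/140419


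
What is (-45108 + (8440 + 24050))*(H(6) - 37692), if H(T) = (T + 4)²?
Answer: 474335856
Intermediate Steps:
H(T) = (4 + T)²
(-45108 + (8440 + 24050))*(H(6) - 37692) = (-45108 + (8440 + 24050))*((4 + 6)² - 37692) = (-45108 + 32490)*(10² - 37692) = -12618*(100 - 37692) = -12618*(-37592) = 474335856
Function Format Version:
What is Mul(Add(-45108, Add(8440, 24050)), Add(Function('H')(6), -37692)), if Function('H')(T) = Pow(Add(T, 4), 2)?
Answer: 474335856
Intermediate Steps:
Function('H')(T) = Pow(Add(4, T), 2)
Mul(Add(-45108, Add(8440, 24050)), Add(Function('H')(6), -37692)) = Mul(Add(-45108, Add(8440, 24050)), Add(Pow(Add(4, 6), 2), -37692)) = Mul(Add(-45108, 32490), Add(Pow(10, 2), -37692)) = Mul(-12618, Add(100, -37692)) = Mul(-12618, -37592) = 474335856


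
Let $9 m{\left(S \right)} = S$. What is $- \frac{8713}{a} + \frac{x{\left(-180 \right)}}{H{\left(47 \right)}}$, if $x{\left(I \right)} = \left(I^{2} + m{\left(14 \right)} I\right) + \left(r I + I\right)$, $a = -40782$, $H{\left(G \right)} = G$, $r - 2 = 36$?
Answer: $\frac{1024037711}{1916754} \approx 534.26$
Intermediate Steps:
$r = 38$ ($r = 2 + 36 = 38$)
$m{\left(S \right)} = \frac{S}{9}$
$x{\left(I \right)} = I^{2} + \frac{365 I}{9}$ ($x{\left(I \right)} = \left(I^{2} + \frac{1}{9} \cdot 14 I\right) + \left(38 I + I\right) = \left(I^{2} + \frac{14 I}{9}\right) + 39 I = I^{2} + \frac{365 I}{9}$)
$- \frac{8713}{a} + \frac{x{\left(-180 \right)}}{H{\left(47 \right)}} = - \frac{8713}{-40782} + \frac{\frac{1}{9} \left(-180\right) \left(365 + 9 \left(-180\right)\right)}{47} = \left(-8713\right) \left(- \frac{1}{40782}\right) + \frac{1}{9} \left(-180\right) \left(365 - 1620\right) \frac{1}{47} = \frac{8713}{40782} + \frac{1}{9} \left(-180\right) \left(-1255\right) \frac{1}{47} = \frac{8713}{40782} + 25100 \cdot \frac{1}{47} = \frac{8713}{40782} + \frac{25100}{47} = \frac{1024037711}{1916754}$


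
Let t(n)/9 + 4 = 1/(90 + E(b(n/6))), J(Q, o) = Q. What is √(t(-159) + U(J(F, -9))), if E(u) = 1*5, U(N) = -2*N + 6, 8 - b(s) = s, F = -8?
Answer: I*√125495/95 ≈ 3.729*I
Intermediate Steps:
b(s) = 8 - s
U(N) = 6 - 2*N
E(u) = 5
t(n) = -3411/95 (t(n) = -36 + 9/(90 + 5) = -36 + 9/95 = -3411/95)
√(t(-159) + U(J(F, -9))) = √(-3411/95 + (6 - 2*(-8))) = √(-3411/95 + (6 + 16)) = √(-3411/95 + 22) = √(-1321/95) = I*√125495/95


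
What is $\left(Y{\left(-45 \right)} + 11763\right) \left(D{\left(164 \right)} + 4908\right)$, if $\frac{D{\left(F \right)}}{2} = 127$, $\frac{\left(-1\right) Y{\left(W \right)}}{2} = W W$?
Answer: $39814506$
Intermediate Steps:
$Y{\left(W \right)} = - 2 W^{2}$ ($Y{\left(W \right)} = - 2 W W = - 2 W^{2}$)
$D{\left(F \right)} = 254$ ($D{\left(F \right)} = 2 \cdot 127 = 254$)
$\left(Y{\left(-45 \right)} + 11763\right) \left(D{\left(164 \right)} + 4908\right) = \left(- 2 \left(-45\right)^{2} + 11763\right) \left(254 + 4908\right) = \left(\left(-2\right) 2025 + 11763\right) 5162 = \left(-4050 + 11763\right) 5162 = 7713 \cdot 5162 = 39814506$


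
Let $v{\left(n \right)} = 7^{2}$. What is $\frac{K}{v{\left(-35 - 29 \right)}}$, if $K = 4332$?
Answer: $\frac{4332}{49} \approx 88.408$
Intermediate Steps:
$v{\left(n \right)} = 49$
$\frac{K}{v{\left(-35 - 29 \right)}} = \frac{4332}{49}$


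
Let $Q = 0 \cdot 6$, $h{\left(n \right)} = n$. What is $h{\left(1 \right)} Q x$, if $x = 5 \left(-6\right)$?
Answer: $0$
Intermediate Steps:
$x = -30$
$Q = 0$
$h{\left(1 \right)} Q x = 1 \cdot 0 \left(-30\right) = 0 \left(-30\right) = 0$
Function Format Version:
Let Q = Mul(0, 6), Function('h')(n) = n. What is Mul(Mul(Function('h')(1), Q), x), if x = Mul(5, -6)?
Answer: 0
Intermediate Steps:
x = -30
Q = 0
Mul(Mul(Function('h')(1), Q), x) = Mul(Mul(1, 0), -30) = Mul(0, -30) = 0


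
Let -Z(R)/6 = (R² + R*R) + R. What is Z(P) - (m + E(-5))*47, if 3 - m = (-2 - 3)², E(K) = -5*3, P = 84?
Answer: -83437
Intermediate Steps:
E(K) = -15
Z(R) = -12*R² - 6*R (Z(R) = -6*((R² + R*R) + R) = -6*((R² + R²) + R) = -6*(2*R² + R) = -6*(R + 2*R²) = -12*R² - 6*R)
m = -22 (m = 3 - (-2 - 3)² = 3 - 1*(-5)² = 3 - 1*25 = 3 - 25 = -22)
Z(P) - (m + E(-5))*47 = -6*84*(1 + 2*84) - (-22 - 15)*47 = -6*84*(1 + 168) - (-37)*47 = -6*84*169 - 1*(-1739) = -85176 + 1739 = -83437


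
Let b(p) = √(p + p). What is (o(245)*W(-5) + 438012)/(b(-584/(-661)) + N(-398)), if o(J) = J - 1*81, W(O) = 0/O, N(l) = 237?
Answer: 68617645884/37126541 - 1752048*√48253/37126541 ≈ 1837.8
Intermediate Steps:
W(O) = 0
o(J) = -81 + J (o(J) = J - 81 = -81 + J)
b(p) = √2*√p (b(p) = √(2*p) = √2*√p)
(o(245)*W(-5) + 438012)/(b(-584/(-661)) + N(-398)) = ((-81 + 245)*0 + 438012)/(√2*√(-584/(-661)) + 237) = (164*0 + 438012)/(√2*√(-584*(-1/661)) + 237) = (0 + 438012)/(√2*√(584/661) + 237) = 438012/(√2*(2*√96506/661) + 237) = 438012/(4*√48253/661 + 237) = 438012/(237 + 4*√48253/661)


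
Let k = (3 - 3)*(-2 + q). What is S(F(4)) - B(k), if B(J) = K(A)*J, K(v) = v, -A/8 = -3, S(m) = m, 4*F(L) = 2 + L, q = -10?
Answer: 3/2 ≈ 1.5000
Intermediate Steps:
F(L) = 1/2 + L/4 (F(L) = (2 + L)/4 = 1/2 + L/4)
A = 24 (A = -8*(-3) = 24)
k = 0 (k = (3 - 3)*(-2 - 10) = 0*(-12) = 0)
B(J) = 24*J
S(F(4)) - B(k) = (1/2 + (1/4)*4) - 24*0 = (1/2 + 1) - 1*0 = 3/2 + 0 = 3/2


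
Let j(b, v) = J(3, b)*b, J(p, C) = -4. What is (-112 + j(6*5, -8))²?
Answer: 53824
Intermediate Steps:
j(b, v) = -4*b
(-112 + j(6*5, -8))² = (-112 - 24*5)² = (-112 - 4*30)² = (-112 - 120)² = (-232)² = 53824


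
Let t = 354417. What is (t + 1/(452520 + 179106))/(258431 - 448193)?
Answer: -223858992043/119858613012 ≈ -1.8677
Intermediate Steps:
(t + 1/(452520 + 179106))/(258431 - 448193) = (354417 + 1/(452520 + 179106))/(258431 - 448193) = (354417 + 1/631626)/(-189762) = (354417 + 1/631626)*(-1/189762) = (223858992043/631626)*(-1/189762) = -223858992043/119858613012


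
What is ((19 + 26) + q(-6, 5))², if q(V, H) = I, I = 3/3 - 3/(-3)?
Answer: 2209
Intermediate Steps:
I = 2 (I = 3*(⅓) - 3*(-⅓) = 1 + 1 = 2)
q(V, H) = 2
((19 + 26) + q(-6, 5))² = ((19 + 26) + 2)² = (45 + 2)² = 47² = 2209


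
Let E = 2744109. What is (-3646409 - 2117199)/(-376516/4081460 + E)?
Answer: -735122984615/349999085707 ≈ -2.1004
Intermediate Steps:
(-3646409 - 2117199)/(-376516/4081460 + E) = (-3646409 - 2117199)/(-376516/4081460 + 2744109) = -5763608/(-376516*1/4081460 + 2744109) = -5763608/(-94129/1020365 + 2744109) = -5763608/2799992685656/1020365 = -5763608*1020365/2799992685656 = -735122984615/349999085707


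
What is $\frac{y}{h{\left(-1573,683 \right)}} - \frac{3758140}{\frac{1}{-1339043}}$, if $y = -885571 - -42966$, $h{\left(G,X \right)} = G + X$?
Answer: $\frac{895751368852081}{178} \approx 5.0323 \cdot 10^{12}$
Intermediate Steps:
$y = -842605$ ($y = -885571 + 42966 = -842605$)
$\frac{y}{h{\left(-1573,683 \right)}} - \frac{3758140}{\frac{1}{-1339043}} = - \frac{842605}{-1573 + 683} - \frac{3758140}{\frac{1}{-1339043}} = - \frac{842605}{-890} - \frac{3758140}{- \frac{1}{1339043}} = \left(-842605\right) \left(- \frac{1}{890}\right) - -5032311060020 = \frac{168521}{178} + 5032311060020 = \frac{895751368852081}{178}$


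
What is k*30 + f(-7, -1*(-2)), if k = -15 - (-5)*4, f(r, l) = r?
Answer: 143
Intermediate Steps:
k = 5 (k = -15 - 1*(-20) = -15 + 20 = 5)
k*30 + f(-7, -1*(-2)) = 5*30 - 7 = 150 - 7 = 143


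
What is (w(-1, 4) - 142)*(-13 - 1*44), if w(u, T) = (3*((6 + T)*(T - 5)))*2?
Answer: 11514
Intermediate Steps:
w(u, T) = 6*(-5 + T)*(6 + T) (w(u, T) = (3*((6 + T)*(-5 + T)))*2 = (3*((-5 + T)*(6 + T)))*2 = (3*(-5 + T)*(6 + T))*2 = 6*(-5 + T)*(6 + T))
(w(-1, 4) - 142)*(-13 - 1*44) = ((-180 + 6*4 + 6*4²) - 142)*(-13 - 1*44) = ((-180 + 24 + 6*16) - 142)*(-13 - 44) = ((-180 + 24 + 96) - 142)*(-57) = (-60 - 142)*(-57) = -202*(-57) = 11514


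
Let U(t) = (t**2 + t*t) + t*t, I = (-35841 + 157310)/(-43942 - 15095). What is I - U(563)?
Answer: -56138818028/59037 ≈ -9.5091e+5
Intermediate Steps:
I = -121469/59037 (I = 121469/(-59037) = 121469*(-1/59037) = -121469/59037 ≈ -2.0575)
U(t) = 3*t**2 (U(t) = (t**2 + t**2) + t**2 = 2*t**2 + t**2 = 3*t**2)
I - U(563) = -121469/59037 - 3*563**2 = -121469/59037 - 3*316969 = -121469/59037 - 1*950907 = -121469/59037 - 950907 = -56138818028/59037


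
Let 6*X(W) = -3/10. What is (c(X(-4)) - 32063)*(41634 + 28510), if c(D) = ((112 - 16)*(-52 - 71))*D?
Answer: -11038070272/5 ≈ -2.2076e+9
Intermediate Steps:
X(W) = -1/20 (X(W) = (-3/10)/6 = (-3*⅒)/6 = (⅙)*(-3/10) = -1/20)
c(D) = -11808*D (c(D) = (96*(-123))*D = -11808*D)
(c(X(-4)) - 32063)*(41634 + 28510) = (-11808*(-1/20) - 32063)*(41634 + 28510) = (2952/5 - 32063)*70144 = -157363/5*70144 = -11038070272/5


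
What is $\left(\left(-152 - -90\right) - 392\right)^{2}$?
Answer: $206116$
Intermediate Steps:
$\left(\left(-152 - -90\right) - 392\right)^{2} = \left(\left(-152 + 90\right) - 392\right)^{2} = \left(-62 - 392\right)^{2} = \left(-454\right)^{2} = 206116$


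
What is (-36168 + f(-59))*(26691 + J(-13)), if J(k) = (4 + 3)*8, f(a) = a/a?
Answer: -967358749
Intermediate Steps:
f(a) = 1
J(k) = 56 (J(k) = 7*8 = 56)
(-36168 + f(-59))*(26691 + J(-13)) = (-36168 + 1)*(26691 + 56) = -36167*26747 = -967358749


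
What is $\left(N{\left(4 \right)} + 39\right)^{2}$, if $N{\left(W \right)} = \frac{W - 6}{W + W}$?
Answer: $\frac{24025}{16} \approx 1501.6$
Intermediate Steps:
$N{\left(W \right)} = \frac{-6 + W}{2 W}$
$\left(N{\left(4 \right)} + 39\right)^{2} = \left(\frac{-6 + 4}{2 \cdot 4} + 39\right)^{2} = \left(\frac{1}{2} \cdot \frac{1}{4} \left(-2\right) + 39\right)^{2} = \left(- \frac{1}{4} + 39\right)^{2} = \left(\frac{155}{4}\right)^{2} = \frac{24025}{16}$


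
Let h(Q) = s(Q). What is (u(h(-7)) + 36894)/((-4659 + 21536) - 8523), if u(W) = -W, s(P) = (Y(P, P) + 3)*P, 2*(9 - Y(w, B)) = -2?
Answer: 36985/8354 ≈ 4.4272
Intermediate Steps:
Y(w, B) = 10 (Y(w, B) = 9 - ½*(-2) = 9 + 1 = 10)
s(P) = 13*P (s(P) = (10 + 3)*P = 13*P)
h(Q) = 13*Q
(u(h(-7)) + 36894)/((-4659 + 21536) - 8523) = (-13*(-7) + 36894)/((-4659 + 21536) - 8523) = (-1*(-91) + 36894)/(16877 - 8523) = (91 + 36894)/8354 = 36985*(1/8354) = 36985/8354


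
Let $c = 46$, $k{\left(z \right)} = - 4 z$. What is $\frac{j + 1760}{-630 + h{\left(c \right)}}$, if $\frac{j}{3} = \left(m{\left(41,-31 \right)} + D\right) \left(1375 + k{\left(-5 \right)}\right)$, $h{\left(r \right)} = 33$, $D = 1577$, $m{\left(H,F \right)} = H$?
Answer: $- \frac{6773090}{597} \approx -11345.0$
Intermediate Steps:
$j = 6771330$ ($j = 3 \left(41 + 1577\right) \left(1375 - -20\right) = 3 \cdot 1618 \left(1375 + 20\right) = 3 \cdot 1618 \cdot 1395 = 3 \cdot 2257110 = 6771330$)
$\frac{j + 1760}{-630 + h{\left(c \right)}} = \frac{6771330 + 1760}{-630 + 33} = \frac{6773090}{-597} = 6773090 \left(- \frac{1}{597}\right) = - \frac{6773090}{597}$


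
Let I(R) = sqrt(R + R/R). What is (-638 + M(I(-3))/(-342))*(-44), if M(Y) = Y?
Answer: 28072 + 22*I*sqrt(2)/171 ≈ 28072.0 + 0.18195*I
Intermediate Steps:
I(R) = sqrt(1 + R) (I(R) = sqrt(R + 1) = sqrt(1 + R))
(-638 + M(I(-3))/(-342))*(-44) = (-638 + sqrt(1 - 3)/(-342))*(-44) = (-638 + sqrt(-2)*(-1/342))*(-44) = (-638 + (I*sqrt(2))*(-1/342))*(-44) = (-638 - I*sqrt(2)/342)*(-44) = 28072 + 22*I*sqrt(2)/171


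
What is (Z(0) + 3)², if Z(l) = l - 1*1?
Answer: 4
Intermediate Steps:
Z(l) = -1 + l (Z(l) = l - 1 = -1 + l)
(Z(0) + 3)² = ((-1 + 0) + 3)² = (-1 + 3)² = 2² = 4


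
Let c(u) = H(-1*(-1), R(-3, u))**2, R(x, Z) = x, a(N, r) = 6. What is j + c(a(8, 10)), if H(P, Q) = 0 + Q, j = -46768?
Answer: -46759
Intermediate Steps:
H(P, Q) = Q
c(u) = 9 (c(u) = (-3)**2 = 9)
j + c(a(8, 10)) = -46768 + 9 = -46759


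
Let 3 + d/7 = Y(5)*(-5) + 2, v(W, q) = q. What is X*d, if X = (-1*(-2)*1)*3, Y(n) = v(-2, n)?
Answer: -1092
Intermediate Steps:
Y(n) = n
X = 6 (X = (2*1)*3 = 2*3 = 6)
d = -182 (d = -21 + 7*(5*(-5) + 2) = -21 + 7*(-25 + 2) = -21 + 7*(-23) = -21 - 161 = -182)
X*d = 6*(-182) = -1092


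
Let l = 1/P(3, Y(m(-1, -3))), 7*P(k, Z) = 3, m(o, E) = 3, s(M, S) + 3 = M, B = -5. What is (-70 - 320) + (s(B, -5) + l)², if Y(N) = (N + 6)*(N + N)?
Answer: -3221/9 ≈ -357.89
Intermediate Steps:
s(M, S) = -3 + M
Y(N) = 2*N*(6 + N) (Y(N) = (6 + N)*(2*N) = 2*N*(6 + N))
P(k, Z) = 3/7 (P(k, Z) = (⅐)*3 = 3/7)
l = 7/3 (l = 1/(3/7) = 7/3 ≈ 2.3333)
(-70 - 320) + (s(B, -5) + l)² = (-70 - 320) + ((-3 - 5) + 7/3)² = -390 + (-8 + 7/3)² = -390 + (-17/3)² = -390 + 289/9 = -3221/9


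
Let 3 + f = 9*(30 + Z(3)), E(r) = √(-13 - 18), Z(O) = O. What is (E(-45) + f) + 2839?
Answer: 3133 + I*√31 ≈ 3133.0 + 5.5678*I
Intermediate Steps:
E(r) = I*√31 (E(r) = √(-31) = I*√31)
f = 294 (f = -3 + 9*(30 + 3) = -3 + 9*33 = -3 + 297 = 294)
(E(-45) + f) + 2839 = (I*√31 + 294) + 2839 = (294 + I*√31) + 2839 = 3133 + I*√31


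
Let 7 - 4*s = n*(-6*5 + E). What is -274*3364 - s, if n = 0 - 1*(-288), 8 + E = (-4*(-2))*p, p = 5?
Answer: -3686375/4 ≈ -9.2159e+5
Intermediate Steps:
E = 32 (E = -8 - 4*(-2)*5 = -8 + 8*5 = -8 + 40 = 32)
n = 288 (n = 0 + 288 = 288)
s = -569/4 (s = 7/4 - 72*(-6*5 + 32) = 7/4 - 72*(-30 + 32) = 7/4 - 72*2 = 7/4 - ¼*576 = 7/4 - 144 = -569/4 ≈ -142.25)
-274*3364 - s = -274*3364 - 1*(-569/4) = -921736 + 569/4 = -3686375/4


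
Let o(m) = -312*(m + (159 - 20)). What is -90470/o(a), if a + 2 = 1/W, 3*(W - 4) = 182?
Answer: 4387795/2073318 ≈ 2.1163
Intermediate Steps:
W = 194/3 (W = 4 + (⅓)*182 = 4 + 182/3 = 194/3 ≈ 64.667)
a = -385/194 (a = -2 + 1/(194/3) = -2 + 3/194 = -385/194 ≈ -1.9845)
o(m) = -43368 - 312*m (o(m) = -312*(m + 139) = -312*(139 + m) = -43368 - 312*m)
-90470/o(a) = -90470/(-43368 - 312*(-385/194)) = -90470/(-43368 + 60060/97) = -90470/(-4146636/97) = -90470*(-97/4146636) = 4387795/2073318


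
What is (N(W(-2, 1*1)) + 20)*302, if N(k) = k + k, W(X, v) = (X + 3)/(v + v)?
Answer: 6342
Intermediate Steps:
W(X, v) = (3 + X)/(2*v) (W(X, v) = (3 + X)/((2*v)) = (3 + X)*(1/(2*v)) = (3 + X)/(2*v))
N(k) = 2*k
(N(W(-2, 1*1)) + 20)*302 = (2*((3 - 2)/(2*((1*1)))) + 20)*302 = (2*((½)*1/1) + 20)*302 = (2*((½)*1*1) + 20)*302 = (2*(½) + 20)*302 = (1 + 20)*302 = 21*302 = 6342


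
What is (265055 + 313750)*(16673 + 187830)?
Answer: 118367358915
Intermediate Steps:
(265055 + 313750)*(16673 + 187830) = 578805*204503 = 118367358915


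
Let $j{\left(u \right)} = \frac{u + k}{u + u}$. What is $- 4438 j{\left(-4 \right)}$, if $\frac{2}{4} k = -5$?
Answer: $- \frac{15533}{2} \approx -7766.5$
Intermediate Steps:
$k = -10$ ($k = 2 \left(-5\right) = -10$)
$j{\left(u \right)} = \frac{-10 + u}{2 u}$ ($j{\left(u \right)} = \frac{u - 10}{u + u} = \frac{-10 + u}{2 u}$)
$- 4438 j{\left(-4 \right)} = - 4438 \frac{-10 - 4}{2 \left(-4\right)} = - 4438 \cdot \frac{1}{2} \left(- \frac{1}{4}\right) \left(-14\right) = \left(-4438\right) \frac{7}{4} = - \frac{15533}{2}$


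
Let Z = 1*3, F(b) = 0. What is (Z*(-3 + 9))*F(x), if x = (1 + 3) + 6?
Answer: 0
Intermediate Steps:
x = 10 (x = 4 + 6 = 10)
Z = 3
(Z*(-3 + 9))*F(x) = (3*(-3 + 9))*0 = (3*6)*0 = 18*0 = 0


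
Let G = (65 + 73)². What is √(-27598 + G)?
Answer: I*√8554 ≈ 92.488*I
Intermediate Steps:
G = 19044 (G = 138² = 19044)
√(-27598 + G) = √(-27598 + 19044) = √(-8554) = I*√8554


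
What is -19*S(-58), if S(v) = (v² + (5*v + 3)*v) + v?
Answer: -379088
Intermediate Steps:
S(v) = v + v² + v*(3 + 5*v) (S(v) = (v² + (3 + 5*v)*v) + v = (v² + v*(3 + 5*v)) + v = v + v² + v*(3 + 5*v))
-19*S(-58) = -38*(-58)*(2 + 3*(-58)) = -38*(-58)*(2 - 174) = -38*(-58)*(-172) = -19*19952 = -379088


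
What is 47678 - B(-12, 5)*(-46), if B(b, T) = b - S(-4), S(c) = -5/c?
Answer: 94137/2 ≈ 47069.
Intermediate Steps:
B(b, T) = -5/4 + b (B(b, T) = b - (-5)/(-4) = b - (-5)*(-1)/4 = b - 1*5/4 = b - 5/4 = -5/4 + b)
47678 - B(-12, 5)*(-46) = 47678 - (-5/4 - 12)*(-46) = 47678 - (-53)*(-46)/4 = 47678 - 1*1219/2 = 47678 - 1219/2 = 94137/2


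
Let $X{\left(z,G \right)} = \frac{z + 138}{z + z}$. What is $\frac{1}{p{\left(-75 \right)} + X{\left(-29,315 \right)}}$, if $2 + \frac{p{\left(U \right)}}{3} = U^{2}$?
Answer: $\frac{58}{978293} \approx 5.9287 \cdot 10^{-5}$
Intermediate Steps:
$X{\left(z,G \right)} = \frac{138 + z}{2 z}$
$p{\left(U \right)} = -6 + 3 U^{2}$
$\frac{1}{p{\left(-75 \right)} + X{\left(-29,315 \right)}} = \frac{1}{\left(-6 + 3 \left(-75\right)^{2}\right) + \frac{138 - 29}{2 \left(-29\right)}} = \frac{1}{\left(-6 + 3 \cdot 5625\right) + \frac{1}{2} \left(- \frac{1}{29}\right) 109} = \frac{1}{\left(-6 + 16875\right) - \frac{109}{58}} = \frac{1}{16869 - \frac{109}{58}} = \frac{1}{\frac{978293}{58}} = \frac{58}{978293}$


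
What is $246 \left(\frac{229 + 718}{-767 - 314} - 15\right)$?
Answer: $- \frac{4221852}{1081} \approx -3905.5$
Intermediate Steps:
$246 \left(\frac{229 + 718}{-767 - 314} - 15\right) = 246 \left(\frac{947}{-1081} - 15\right) = 246 \left(947 \left(- \frac{1}{1081}\right) - 15\right) = 246 \left(- \frac{947}{1081} - 15\right) = 246 \left(- \frac{17162}{1081}\right) = - \frac{4221852}{1081}$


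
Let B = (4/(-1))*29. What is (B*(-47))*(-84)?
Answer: -457968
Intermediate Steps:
B = -116 (B = (4*(-1))*29 = -4*29 = -116)
(B*(-47))*(-84) = -116*(-47)*(-84) = 5452*(-84) = -457968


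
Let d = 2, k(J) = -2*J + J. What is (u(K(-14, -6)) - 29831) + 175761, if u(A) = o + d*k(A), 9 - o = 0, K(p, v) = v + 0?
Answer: 145951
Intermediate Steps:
k(J) = -J
K(p, v) = v
o = 9 (o = 9 - 1*0 = 9 + 0 = 9)
u(A) = 9 - 2*A (u(A) = 9 + 2*(-A) = 9 - 2*A)
(u(K(-14, -6)) - 29831) + 175761 = ((9 - 2*(-6)) - 29831) + 175761 = ((9 + 12) - 29831) + 175761 = (21 - 29831) + 175761 = -29810 + 175761 = 145951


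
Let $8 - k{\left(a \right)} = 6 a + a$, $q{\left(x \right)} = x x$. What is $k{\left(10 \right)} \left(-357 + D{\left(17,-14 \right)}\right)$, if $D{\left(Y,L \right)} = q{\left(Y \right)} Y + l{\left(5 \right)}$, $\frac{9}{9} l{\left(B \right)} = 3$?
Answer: $-282658$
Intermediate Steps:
$q{\left(x \right)} = x^{2}$
$l{\left(B \right)} = 3$
$D{\left(Y,L \right)} = 3 + Y^{3}$ ($D{\left(Y,L \right)} = Y^{2} Y + 3 = Y^{3} + 3 = 3 + Y^{3}$)
$k{\left(a \right)} = 8 - 7 a$ ($k{\left(a \right)} = 8 - \left(6 a + a\right) = 8 - 7 a$)
$k{\left(10 \right)} \left(-357 + D{\left(17,-14 \right)}\right) = \left(8 - 70\right) \left(-357 + \left(3 + 17^{3}\right)\right) = \left(8 - 70\right) \left(-357 + \left(3 + 4913\right)\right) = - 62 \left(-357 + 4916\right) = \left(-62\right) 4559 = -282658$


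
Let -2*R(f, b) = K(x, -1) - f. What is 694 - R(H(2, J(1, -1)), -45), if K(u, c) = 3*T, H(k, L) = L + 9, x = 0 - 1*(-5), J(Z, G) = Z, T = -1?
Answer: 1375/2 ≈ 687.50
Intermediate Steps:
x = 5 (x = 0 + 5 = 5)
H(k, L) = 9 + L
K(u, c) = -3 (K(u, c) = 3*(-1) = -3)
R(f, b) = 3/2 + f/2 (R(f, b) = -(-3 - f)/2 = 3/2 + f/2)
694 - R(H(2, J(1, -1)), -45) = 694 - (3/2 + (9 + 1)/2) = 694 - (3/2 + (1/2)*10) = 694 - (3/2 + 5) = 694 - 1*13/2 = 694 - 13/2 = 1375/2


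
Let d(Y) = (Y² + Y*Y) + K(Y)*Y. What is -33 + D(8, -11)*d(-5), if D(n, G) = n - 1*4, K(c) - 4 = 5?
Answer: -13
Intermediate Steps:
K(c) = 9 (K(c) = 4 + 5 = 9)
D(n, G) = -4 + n (D(n, G) = n - 4 = -4 + n)
d(Y) = 2*Y² + 9*Y (d(Y) = (Y² + Y*Y) + 9*Y = (Y² + Y²) + 9*Y = 2*Y² + 9*Y)
-33 + D(8, -11)*d(-5) = -33 + (-4 + 8)*(-5*(9 + 2*(-5))) = -33 + 4*(-5*(9 - 10)) = -33 + 4*(-5*(-1)) = -33 + 4*5 = -33 + 20 = -13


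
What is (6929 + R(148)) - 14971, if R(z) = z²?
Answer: 13862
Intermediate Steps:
(6929 + R(148)) - 14971 = (6929 + 148²) - 14971 = (6929 + 21904) - 14971 = 28833 - 14971 = 13862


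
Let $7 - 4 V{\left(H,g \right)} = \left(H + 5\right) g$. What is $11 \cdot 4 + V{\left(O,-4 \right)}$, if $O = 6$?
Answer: $\frac{227}{4} \approx 56.75$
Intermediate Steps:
$V{\left(H,g \right)} = \frac{7}{4} - \frac{g \left(5 + H\right)}{4}$ ($V{\left(H,g \right)} = \frac{7}{4} - \frac{\left(H + 5\right) g}{4} = \frac{7}{4} - \frac{\left(5 + H\right) g}{4} = \frac{7}{4} - \frac{g \left(5 + H\right)}{4}$)
$11 \cdot 4 + V{\left(O,-4 \right)} = 11 \cdot 4 - \left(- \frac{27}{4} - 6\right) = 44 + \left(\frac{7}{4} + 5 + 6\right) = 44 + \frac{51}{4} = \frac{227}{4}$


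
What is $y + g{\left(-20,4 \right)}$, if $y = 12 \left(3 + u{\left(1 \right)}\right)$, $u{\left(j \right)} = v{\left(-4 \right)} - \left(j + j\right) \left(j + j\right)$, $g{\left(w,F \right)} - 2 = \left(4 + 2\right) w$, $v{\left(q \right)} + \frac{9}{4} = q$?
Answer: $-205$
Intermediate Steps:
$v{\left(q \right)} = - \frac{9}{4} + q$
$g{\left(w,F \right)} = 2 + 6 w$ ($g{\left(w,F \right)} = 2 + \left(4 + 2\right) w = 2 + 6 w$)
$u{\left(j \right)} = - \frac{25}{4} - 4 j^{2}$ ($u{\left(j \right)} = \left(- \frac{9}{4} - 4\right) - \left(j + j\right) \left(j + j\right) = - \frac{25}{4} - 2 j 2 j = - \frac{25}{4} - 4 j^{2}$)
$y = -87$ ($y = 12 \left(3 - \left(\frac{25}{4} + 4 \cdot 1^{2}\right)\right) = 12 \left(3 - \frac{41}{4}\right) = 12 \left(- \frac{29}{4}\right) = -87$)
$y + g{\left(-20,4 \right)} = -87 + \left(2 + 6 \left(-20\right)\right) = -87 + \left(2 - 120\right) = -87 - 118 = -205$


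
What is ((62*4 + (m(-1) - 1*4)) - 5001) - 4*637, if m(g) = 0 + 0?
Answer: -7305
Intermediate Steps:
m(g) = 0
((62*4 + (m(-1) - 1*4)) - 5001) - 4*637 = ((62*4 + (0 - 1*4)) - 5001) - 4*637 = ((248 + (0 - 4)) - 5001) - 2548 = ((248 - 4) - 5001) - 2548 = (244 - 5001) - 2548 = -4757 - 2548 = -7305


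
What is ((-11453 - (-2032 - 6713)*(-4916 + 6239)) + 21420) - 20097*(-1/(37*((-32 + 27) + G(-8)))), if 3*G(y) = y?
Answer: 9854181011/851 ≈ 1.1580e+7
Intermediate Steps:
G(y) = y/3
((-11453 - (-2032 - 6713)*(-4916 + 6239)) + 21420) - 20097*(-1/(37*((-32 + 27) + G(-8)))) = ((-11453 - (-2032 - 6713)*(-4916 + 6239)) + 21420) - 20097*(-1/(37*((-32 + 27) + (1/3)*(-8)))) = ((-11453 - (-8745)*1323) + 21420) - 20097*(-1/(37*(-5 - 8/3))) = ((-11453 - 1*(-11569635)) + 21420) - 20097/((-23/3*(-37))) = ((-11453 + 11569635) + 21420) - 20097/851/3 = (11558182 + 21420) - 20097*3/851 = 11579602 - 60291/851 = 9854181011/851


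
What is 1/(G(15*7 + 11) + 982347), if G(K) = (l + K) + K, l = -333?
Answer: 1/982246 ≈ 1.0181e-6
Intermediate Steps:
G(K) = -333 + 2*K (G(K) = (-333 + K) + K = -333 + 2*K)
1/(G(15*7 + 11) + 982347) = 1/((-333 + 2*(15*7 + 11)) + 982347) = 1/((-333 + 2*(105 + 11)) + 982347) = 1/((-333 + 2*116) + 982347) = 1/((-333 + 232) + 982347) = 1/(-101 + 982347) = 1/982246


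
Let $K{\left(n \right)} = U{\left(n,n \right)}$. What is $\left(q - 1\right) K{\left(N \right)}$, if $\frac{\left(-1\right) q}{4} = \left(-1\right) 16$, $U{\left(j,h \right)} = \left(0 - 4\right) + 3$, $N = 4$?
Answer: $-63$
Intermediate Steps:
$U{\left(j,h \right)} = -1$ ($U{\left(j,h \right)} = -4 + 3 = -1$)
$q = 64$ ($q = - 4 \left(\left(-1\right) 16\right) = \left(-4\right) \left(-16\right) = 64$)
$K{\left(n \right)} = -1$
$\left(q - 1\right) K{\left(N \right)} = \left(64 - 1\right) \left(-1\right) = 63 \left(-1\right) = -63$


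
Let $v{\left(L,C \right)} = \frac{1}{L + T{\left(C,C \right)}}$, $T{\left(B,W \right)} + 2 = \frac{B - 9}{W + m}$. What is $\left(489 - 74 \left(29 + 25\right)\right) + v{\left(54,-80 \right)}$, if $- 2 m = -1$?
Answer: $- \frac{29619963}{8446} \approx -3507.0$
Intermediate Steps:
$m = \frac{1}{2}$ ($m = \left(- \frac{1}{2}\right) \left(-1\right) = \frac{1}{2} \approx 0.5$)
$T{\left(B,W \right)} = -2 + \frac{-9 + B}{\frac{1}{2} + W}$ ($T{\left(B,W \right)} = -2 + \frac{B - 9}{W + \frac{1}{2}} = -2 + \frac{-9 + B}{\frac{1}{2} + W}$)
$v{\left(L,C \right)} = \frac{1}{L + \frac{2 \left(-10 - C\right)}{1 + 2 C}}$ ($v{\left(L,C \right)} = \frac{1}{L + \frac{2 \left(-10 + C - 2 C\right)}{1 + 2 C}} = \frac{1}{L + \frac{2 \left(-10 - C\right)}{1 + 2 C}}$)
$\left(489 - 74 \left(29 + 25\right)\right) + v{\left(54,-80 \right)} = \left(489 - 74 \left(29 + 25\right)\right) + \frac{1 + 2 \left(-80\right)}{-20 - -160 + 54 \left(1 + 2 \left(-80\right)\right)} = \left(489 - 3996\right) + \frac{1 - 160}{-20 + 160 + 54 \left(1 - 160\right)} = \left(489 - 3996\right) + \frac{1}{-20 + 160 + 54 \left(-159\right)} \left(-159\right) = -3507 + \frac{1}{-20 + 160 - 8586} \left(-159\right) = -3507 + \frac{1}{-8446} \left(-159\right) = -3507 - - \frac{159}{8446} = -3507 + \frac{159}{8446} = - \frac{29619963}{8446}$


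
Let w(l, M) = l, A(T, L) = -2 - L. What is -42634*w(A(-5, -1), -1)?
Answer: 42634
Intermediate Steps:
-42634*w(A(-5, -1), -1) = -42634*(-2 - 1*(-1)) = -42634*(-2 + 1) = -42634*(-1) = 42634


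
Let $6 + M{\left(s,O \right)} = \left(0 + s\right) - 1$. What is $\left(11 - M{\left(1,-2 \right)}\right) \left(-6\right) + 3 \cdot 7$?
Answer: $-81$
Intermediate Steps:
$M{\left(s,O \right)} = -7 + s$ ($M{\left(s,O \right)} = -6 + \left(\left(0 + s\right) - 1\right) = -6 + \left(s - 1\right) = -6 + \left(-1 + s\right) = -7 + s$)
$\left(11 - M{\left(1,-2 \right)}\right) \left(-6\right) + 3 \cdot 7 = \left(11 - \left(-7 + 1\right)\right) \left(-6\right) + 3 \cdot 7 = \left(11 - -6\right) \left(-6\right) + 21 = \left(11 + 6\right) \left(-6\right) + 21 = 17 \left(-6\right) + 21 = -102 + 21 = -81$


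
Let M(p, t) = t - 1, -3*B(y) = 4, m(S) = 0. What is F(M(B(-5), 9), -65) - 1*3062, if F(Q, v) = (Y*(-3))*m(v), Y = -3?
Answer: -3062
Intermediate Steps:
B(y) = -4/3 (B(y) = -1/3*4 = -4/3)
M(p, t) = -1 + t
F(Q, v) = 0 (F(Q, v) = -3*(-3)*0 = 9*0 = 0)
F(M(B(-5), 9), -65) - 1*3062 = 0 - 1*3062 = 0 - 3062 = -3062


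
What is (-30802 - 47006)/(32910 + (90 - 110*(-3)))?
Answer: -12968/5555 ≈ -2.3345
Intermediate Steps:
(-30802 - 47006)/(32910 + (90 - 110*(-3))) = -77808/(32910 + (90 - 5*(-66))) = -77808/(32910 + (90 + 330)) = -77808/(32910 + 420) = -77808/33330 = -77808*1/33330 = -12968/5555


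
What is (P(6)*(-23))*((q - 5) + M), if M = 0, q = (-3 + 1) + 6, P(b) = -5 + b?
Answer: 23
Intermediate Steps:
q = 4 (q = -2 + 6 = 4)
(P(6)*(-23))*((q - 5) + M) = ((-5 + 6)*(-23))*((4 - 5) + 0) = (1*(-23))*(-1 + 0) = -23*(-1) = 23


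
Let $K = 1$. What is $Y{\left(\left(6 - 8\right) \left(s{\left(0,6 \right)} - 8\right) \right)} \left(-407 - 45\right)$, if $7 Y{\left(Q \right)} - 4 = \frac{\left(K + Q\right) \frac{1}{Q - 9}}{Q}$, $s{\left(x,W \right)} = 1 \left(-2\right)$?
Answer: $- \frac{101813}{385} \approx -264.45$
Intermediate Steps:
$s{\left(x,W \right)} = -2$
$Y{\left(Q \right)} = \frac{4}{7} + \frac{1 + Q}{7 Q \left(-9 + Q\right)}$ ($Y{\left(Q \right)} = \frac{4}{7} + \frac{\frac{1 + Q}{Q - 9} \frac{1}{Q}}{7} = \frac{4}{7} + \frac{\frac{1 + Q}{-9 + Q} \frac{1}{Q}}{7} = \frac{4}{7} + \frac{\frac{1}{Q} \frac{1}{-9 + Q} \left(1 + Q\right)}{7} = \frac{4}{7} + \frac{1 + Q}{7 Q \left(-9 + Q\right)}$)
$Y{\left(\left(6 - 8\right) \left(s{\left(0,6 \right)} - 8\right) \right)} \left(-407 - 45\right) = \frac{1 - 35 \left(6 - 8\right) \left(-2 - 8\right) + 4 \left(\left(6 - 8\right) \left(-2 - 8\right)\right)^{2}}{7 \left(6 - 8\right) \left(-2 - 8\right) \left(-9 + \left(6 - 8\right) \left(-2 - 8\right)\right)} \left(-407 - 45\right) = \frac{1 - 35 \left(\left(-2\right) \left(-10\right)\right) + 4 \left(\left(-2\right) \left(-10\right)\right)^{2}}{7 \left(\left(-2\right) \left(-10\right)\right) \left(-9 - -20\right)} \left(-452\right) = \frac{1 - 700 + 4 \cdot 20^{2}}{7 \cdot 20 \left(-9 + 20\right)} \left(-452\right) = \frac{1}{7} \cdot \frac{1}{20} \cdot \frac{1}{11} \left(1 - 700 + 4 \cdot 400\right) \left(-452\right) = \frac{1}{7} \cdot \frac{1}{20} \cdot \frac{1}{11} \left(1 - 700 + 1600\right) \left(-452\right) = \frac{1}{7} \cdot \frac{1}{20} \cdot \frac{1}{11} \cdot 901 \left(-452\right) = \frac{901}{1540} \left(-452\right) = - \frac{101813}{385}$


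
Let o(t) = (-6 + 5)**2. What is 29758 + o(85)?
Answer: 29759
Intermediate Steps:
o(t) = 1 (o(t) = (-1)**2 = 1)
29758 + o(85) = 29758 + 1 = 29759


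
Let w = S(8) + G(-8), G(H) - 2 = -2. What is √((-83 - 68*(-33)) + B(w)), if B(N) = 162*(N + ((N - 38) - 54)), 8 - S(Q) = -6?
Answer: I*√8207 ≈ 90.593*I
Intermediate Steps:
G(H) = 0 (G(H) = 2 - 2 = 0)
S(Q) = 14 (S(Q) = 8 - 1*(-6) = 8 + 6 = 14)
w = 14 (w = 14 + 0 = 14)
B(N) = -14904 + 324*N (B(N) = 162*(N + ((-38 + N) - 54)) = 162*(N + (-92 + N)) = 162*(-92 + 2*N) = -14904 + 324*N)
√((-83 - 68*(-33)) + B(w)) = √((-83 - 68*(-33)) + (-14904 + 324*14)) = √((-83 + 2244) + (-14904 + 4536)) = √(2161 - 10368) = √(-8207) = I*√8207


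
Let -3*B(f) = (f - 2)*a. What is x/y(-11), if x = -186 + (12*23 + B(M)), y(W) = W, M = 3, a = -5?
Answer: -25/3 ≈ -8.3333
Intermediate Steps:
B(f) = -10/3 + 5*f/3 (B(f) = -(f - 2)*(-5)/3 = -(-2 + f)*(-5)/3 = -(10 - 5*f)/3 = -10/3 + 5*f/3)
x = 275/3 (x = -186 + (12*23 + (-10/3 + (5/3)*3)) = -186 + (276 + (-10/3 + 5)) = -186 + (276 + 5/3) = -186 + 833/3 = 275/3 ≈ 91.667)
x/y(-11) = (275/3)/(-11) = (275/3)*(-1/11) = -25/3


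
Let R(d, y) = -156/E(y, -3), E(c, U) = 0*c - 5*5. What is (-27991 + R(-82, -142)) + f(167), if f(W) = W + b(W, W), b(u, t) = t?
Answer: -691269/25 ≈ -27651.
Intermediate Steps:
E(c, U) = -25 (E(c, U) = 0 - 25 = -25)
R(d, y) = 156/25 (R(d, y) = -156/(-25) = -156*(-1/25) = 156/25)
f(W) = 2*W (f(W) = W + W = 2*W)
(-27991 + R(-82, -142)) + f(167) = (-27991 + 156/25) + 2*167 = -699619/25 + 334 = -691269/25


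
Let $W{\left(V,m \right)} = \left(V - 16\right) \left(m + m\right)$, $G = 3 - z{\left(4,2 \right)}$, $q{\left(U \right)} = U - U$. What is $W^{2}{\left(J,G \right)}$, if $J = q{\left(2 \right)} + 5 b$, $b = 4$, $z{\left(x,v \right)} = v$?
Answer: $64$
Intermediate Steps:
$q{\left(U \right)} = 0$
$J = 20$ ($J = 0 + 5 \cdot 4 = 0 + 20 = 20$)
$G = 1$ ($G = 3 - 2 = 1$)
$W{\left(V,m \right)} = 2 m \left(-16 + V\right)$ ($W{\left(V,m \right)} = \left(-16 + V\right) 2 m = 2 m \left(-16 + V\right)$)
$W^{2}{\left(J,G \right)} = \left(2 \cdot 1 \left(-16 + 20\right)\right)^{2} = \left(2 \cdot 1 \cdot 4\right)^{2} = 8^{2} = 64$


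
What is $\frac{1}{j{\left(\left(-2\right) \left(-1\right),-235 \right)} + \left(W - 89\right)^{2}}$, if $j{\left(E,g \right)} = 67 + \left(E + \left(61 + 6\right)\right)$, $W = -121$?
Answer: $\frac{1}{44236} \approx 2.2606 \cdot 10^{-5}$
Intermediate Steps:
$j{\left(E,g \right)} = 134 + E$ ($j{\left(E,g \right)} = 67 + \left(E + 67\right) = 67 + \left(67 + E\right) = 134 + E$)
$\frac{1}{j{\left(\left(-2\right) \left(-1\right),-235 \right)} + \left(W - 89\right)^{2}} = \frac{1}{\left(134 - -2\right) + \left(-121 - 89\right)^{2}} = \frac{1}{\left(134 + 2\right) + \left(-210\right)^{2}} = \frac{1}{136 + 44100} = \frac{1}{44236}$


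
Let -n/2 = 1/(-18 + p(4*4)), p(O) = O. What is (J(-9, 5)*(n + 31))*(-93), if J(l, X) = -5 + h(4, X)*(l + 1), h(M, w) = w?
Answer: 133920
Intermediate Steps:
J(l, X) = -5 + X*(1 + l) (J(l, X) = -5 + X*(l + 1) = -5 + X*(1 + l))
n = 1 (n = -2/(-18 + 4*4) = -2/(-18 + 16) = -2/(-2) = -2*(-1/2) = 1)
(J(-9, 5)*(n + 31))*(-93) = ((-5 + 5 + 5*(-9))*(1 + 31))*(-93) = ((-5 + 5 - 45)*32)*(-93) = -45*32*(-93) = -1440*(-93) = 133920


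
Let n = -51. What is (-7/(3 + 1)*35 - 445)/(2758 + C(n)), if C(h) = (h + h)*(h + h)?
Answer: -2025/52648 ≈ -0.038463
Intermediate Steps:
C(h) = 4*h² (C(h) = (2*h)*(2*h) = 4*h²)
(-7/(3 + 1)*35 - 445)/(2758 + C(n)) = (-7/(3 + 1)*35 - 445)/(2758 + 4*(-51)²) = (-7/4*35 - 445)/(2758 + 4*2601) = (-7*¼*35 - 445)/(2758 + 10404) = (-7/4*35 - 445)/13162 = (-245/4 - 445)*(1/13162) = -2025/4*1/13162 = -2025/52648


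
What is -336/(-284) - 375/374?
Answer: 4791/26554 ≈ 0.18042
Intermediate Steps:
-336/(-284) - 375/374 = -336*(-1/284) - 375*1/374 = 84/71 - 375/374 = 4791/26554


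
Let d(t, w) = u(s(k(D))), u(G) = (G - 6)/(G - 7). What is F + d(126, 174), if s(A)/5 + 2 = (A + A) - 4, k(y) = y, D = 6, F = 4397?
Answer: 101155/23 ≈ 4398.0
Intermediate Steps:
s(A) = -30 + 10*A (s(A) = -10 + 5*((A + A) - 4) = -10 + 5*(2*A - 4) = -10 + 5*(-4 + 2*A) = -10 + (-20 + 10*A) = -30 + 10*A)
u(G) = (-6 + G)/(-7 + G)
d(t, w) = 24/23 (d(t, w) = (-6 + (-30 + 10*6))/(-7 + (-30 + 10*6)) = (-6 + (-30 + 60))/(-7 + (-30 + 60)) = (-6 + 30)/(-7 + 30) = 24/23)
F + d(126, 174) = 4397 + 24/23 = 101155/23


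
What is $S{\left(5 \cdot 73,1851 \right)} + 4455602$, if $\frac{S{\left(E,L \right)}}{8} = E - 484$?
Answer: $4454650$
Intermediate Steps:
$S{\left(E,L \right)} = -3872 + 8 E$ ($S{\left(E,L \right)} = 8 \left(E - 484\right) = 8 \left(-484 + E\right) = -3872 + 8 E$)
$S{\left(5 \cdot 73,1851 \right)} + 4455602 = \left(-3872 + 8 \cdot 5 \cdot 73\right) + 4455602 = \left(-3872 + 8 \cdot 365\right) + 4455602 = \left(-3872 + 2920\right) + 4455602 = -952 + 4455602 = 4454650$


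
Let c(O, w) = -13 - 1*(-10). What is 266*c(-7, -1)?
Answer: -798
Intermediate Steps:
c(O, w) = -3 (c(O, w) = -13 + 10 = -3)
266*c(-7, -1) = 266*(-3) = -798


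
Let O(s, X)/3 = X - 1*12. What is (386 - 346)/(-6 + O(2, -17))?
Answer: -40/93 ≈ -0.43011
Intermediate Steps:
O(s, X) = -36 + 3*X (O(s, X) = 3*(X - 1*12) = 3*(X - 12) = 3*(-12 + X) = -36 + 3*X)
(386 - 346)/(-6 + O(2, -17)) = (386 - 346)/(-6 + (-36 + 3*(-17))) = 40/(-6 + (-36 - 51)) = 40/(-6 - 87) = 40/(-93) = 40*(-1/93) = -40/93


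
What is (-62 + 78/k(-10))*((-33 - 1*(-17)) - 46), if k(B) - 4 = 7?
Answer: 37448/11 ≈ 3404.4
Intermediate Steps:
k(B) = 11 (k(B) = 4 + 7 = 11)
(-62 + 78/k(-10))*((-33 - 1*(-17)) - 46) = (-62 + 78/11)*((-33 - 1*(-17)) - 46) = (-62 + 78*(1/11))*((-33 + 17) - 46) = (-62 + 78/11)*(-16 - 46) = -604/11*(-62) = 37448/11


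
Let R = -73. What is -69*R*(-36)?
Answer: -181332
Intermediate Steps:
-69*R*(-36) = -69*(-73)*(-36) = 5037*(-36) = -181332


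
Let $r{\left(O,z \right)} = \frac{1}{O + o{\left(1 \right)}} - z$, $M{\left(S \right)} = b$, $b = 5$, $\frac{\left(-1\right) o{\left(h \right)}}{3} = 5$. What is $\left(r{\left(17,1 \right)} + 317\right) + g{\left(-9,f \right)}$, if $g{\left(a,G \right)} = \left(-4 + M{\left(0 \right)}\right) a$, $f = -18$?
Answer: $\frac{615}{2} \approx 307.5$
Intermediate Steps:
$o{\left(h \right)} = -15$ ($o{\left(h \right)} = \left(-3\right) 5 = -15$)
$M{\left(S \right)} = 5$
$r{\left(O,z \right)} = \frac{1}{-15 + O} - z$ ($r{\left(O,z \right)} = \frac{1}{O - 15} - z = \frac{1}{-15 + O} - z$)
$g{\left(a,G \right)} = a$ ($g{\left(a,G \right)} = \left(-4 + 5\right) a = 1 a = a$)
$\left(r{\left(17,1 \right)} + 317\right) + g{\left(-9,f \right)} = \left(\frac{1 + 15 \cdot 1 - 17 \cdot 1}{-15 + 17} + 317\right) - 9 = \left(\frac{1 + 15 - 17}{2} + 317\right) - 9 = \left(\frac{1}{2} \left(-1\right) + 317\right) - 9 = \left(- \frac{1}{2} + 317\right) - 9 = \frac{633}{2} - 9 = \frac{615}{2}$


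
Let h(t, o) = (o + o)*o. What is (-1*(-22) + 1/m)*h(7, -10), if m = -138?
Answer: 303500/69 ≈ 4398.5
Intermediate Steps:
h(t, o) = 2*o**2 (h(t, o) = (2*o)*o = 2*o**2)
(-1*(-22) + 1/m)*h(7, -10) = (-1*(-22) + 1/(-138))*(2*(-10)**2) = (22 - 1/138)*(2*100) = (3035/138)*200 = 303500/69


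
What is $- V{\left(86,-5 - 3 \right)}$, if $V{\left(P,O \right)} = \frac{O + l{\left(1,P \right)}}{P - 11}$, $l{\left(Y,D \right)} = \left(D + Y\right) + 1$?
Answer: $- \frac{16}{15} \approx -1.0667$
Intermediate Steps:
$l{\left(Y,D \right)} = 1 + D + Y$
$V{\left(P,O \right)} = \frac{2 + O + P}{-11 + P}$ ($V{\left(P,O \right)} = \frac{O + \left(1 + P + 1\right)}{P - 11} = \frac{O + \left(2 + P\right)}{-11 + P} = \frac{2 + O + P}{-11 + P}$)
$- V{\left(86,-5 - 3 \right)} = - \frac{2 - 8 + 86}{-11 + 86} = - \frac{2 - 8 + 86}{75} = - \frac{80}{75} = \left(-1\right) \frac{16}{15} = - \frac{16}{15}$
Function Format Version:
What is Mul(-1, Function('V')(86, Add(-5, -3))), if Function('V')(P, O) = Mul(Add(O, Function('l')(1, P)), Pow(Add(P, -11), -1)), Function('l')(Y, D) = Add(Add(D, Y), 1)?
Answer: Rational(-16, 15) ≈ -1.0667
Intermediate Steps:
Function('l')(Y, D) = Add(1, D, Y)
Function('V')(P, O) = Mul(Pow(Add(-11, P), -1), Add(2, O, P)) (Function('V')(P, O) = Mul(Add(O, Add(1, P, 1)), Pow(Add(P, -11), -1)) = Mul(Add(O, Add(2, P)), Pow(Add(-11, P), -1)) = Mul(Add(2, O, P), Pow(Add(-11, P), -1)) = Mul(Pow(Add(-11, P), -1), Add(2, O, P)))
Mul(-1, Function('V')(86, Add(-5, -3))) = Mul(-1, Mul(Pow(Add(-11, 86), -1), Add(2, Add(-5, -3), 86))) = Mul(-1, Mul(Pow(75, -1), Add(2, -8, 86))) = Mul(-1, Mul(Rational(1, 75), 80)) = Mul(-1, Rational(16, 15)) = Rational(-16, 15)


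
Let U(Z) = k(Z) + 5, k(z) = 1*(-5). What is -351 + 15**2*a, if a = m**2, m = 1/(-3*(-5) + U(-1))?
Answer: -350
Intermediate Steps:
k(z) = -5
U(Z) = 0 (U(Z) = -5 + 5 = 0)
m = 1/15 (m = 1/(-3*(-5) + 0) = 1/(15 + 0) = 1/15 ≈ 0.066667)
a = 1/225 (a = (1/15)**2 = 1/225 ≈ 0.0044444)
-351 + 15**2*a = -351 + 15**2*(1/225) = -351 + 225*(1/225) = -351 + 1 = -350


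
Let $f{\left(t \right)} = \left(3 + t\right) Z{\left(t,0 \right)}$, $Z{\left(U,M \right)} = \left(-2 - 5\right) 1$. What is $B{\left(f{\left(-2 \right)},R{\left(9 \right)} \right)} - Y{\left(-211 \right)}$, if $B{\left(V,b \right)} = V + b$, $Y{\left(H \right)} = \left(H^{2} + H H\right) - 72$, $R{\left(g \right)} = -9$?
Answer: $-88986$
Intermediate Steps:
$Z{\left(U,M \right)} = -7$ ($Z{\left(U,M \right)} = \left(-7\right) 1 = -7$)
$Y{\left(H \right)} = -72 + 2 H^{2}$ ($Y{\left(H \right)} = \left(H^{2} + H^{2}\right) - 72 = 2 H^{2} - 72 = -72 + 2 H^{2}$)
$f{\left(t \right)} = -21 - 7 t$ ($f{\left(t \right)} = \left(3 + t\right) \left(-7\right) = -21 - 7 t$)
$B{\left(f{\left(-2 \right)},R{\left(9 \right)} \right)} - Y{\left(-211 \right)} = \left(\left(-21 - -14\right) - 9\right) - \left(-72 + 2 \left(-211\right)^{2}\right) = \left(\left(-21 + 14\right) - 9\right) - \left(-72 + 2 \cdot 44521\right) = \left(-7 - 9\right) - \left(-72 + 89042\right) = -16 - 88970 = -88986$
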